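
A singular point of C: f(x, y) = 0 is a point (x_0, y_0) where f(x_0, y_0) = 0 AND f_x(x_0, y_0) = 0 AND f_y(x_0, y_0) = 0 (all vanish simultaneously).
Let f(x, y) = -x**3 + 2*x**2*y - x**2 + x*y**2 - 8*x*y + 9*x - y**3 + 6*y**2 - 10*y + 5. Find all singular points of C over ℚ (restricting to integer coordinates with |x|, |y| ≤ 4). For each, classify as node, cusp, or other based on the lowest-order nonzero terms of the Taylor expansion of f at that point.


Singular points: {(1, 2)}; classification: cusp.

Compute partial derivatives:
  f_x = -3*x**2 + 4*x*y - 2*x + y**2 - 8*y + 9.
  f_y = 2*x**2 + 2*x*y - 8*x - 3*y**2 + 12*y - 10.
Scan x_0 ∈ {−4, ..., 4}. For each x_0, f_y(x_0, y) is a polynomial in y; find its integer roots y ∈ {−4, ..., 4}, then test f_x and f at those candidates.
  x = -4: f_y(-4, y) = -3*y**2 + 4*y + 54; no integer root y with |y| ≤ 4.
  x = -3: f_y(-3, y) = -3*y**2 + 6*y + 32; no integer root y with |y| ≤ 4.
  x = -2: f_y(-2, y) = -3*y**2 + 8*y + 14; no integer root y with |y| ≤ 4.
  x = -1: f_y(-1, y) = -3*y**2 + 10*y; vanishes at y ∈ {0}. (-1, 0): f_x = 8 ≠ 0.
  x = 0: f_y(0, y) = -3*y**2 + 12*y - 10; no integer root y with |y| ≤ 4.
  x = 1: f_y(1, y) = -3*y**2 + 14*y - 16; vanishes at y ∈ {2}. (1, 2): f_x = 0, f = 0 — SINGULAR.
  x = 2: f_y(2, y) = -3*y**2 + 16*y - 18; no integer root y with |y| ≤ 4.
  x = 3: f_y(3, y) = -3*y**2 + 18*y - 16; no integer root y with |y| ≤ 4.
  x = 4: f_y(4, y) = -3*y**2 + 20*y - 10; no integer root y with |y| ≤ 4.
Only singular point on the grid: (1, 2).
Classify: substitute x = 1 + u, y = 2 + v and expand: f = -u**3 + 2*u**2*v + u*v**2 - v**3 + v**2.
No constant or linear terms (consistent with a singular point). Quadratic part: v**2. Cubic part: -u**3 + 2*u**2*v + u*v**2 - v**3.
The quadratic part v**2 is a perfect square, so there is a single (double) tangent line v = 0, i.e. y = 2. Restricting the cubic part to that line (v = 0) leaves -u**3 ≠ 0, so f is not divisible by v and the branch is v² ≈ u**3 to lowest order — this is a cusp.
Classification: cusp.


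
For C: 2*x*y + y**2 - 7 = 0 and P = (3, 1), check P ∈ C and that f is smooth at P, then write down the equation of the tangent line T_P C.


Tangent line at P: 2*x + 8*y - 14 = 0.

Step 1: f(3, 1) = 0, so P lies on C.
Step 2: partial derivatives
  f_x(x, y) = 2*y, f_y(x, y) = 2*x + 2*y.
  f_x(P) = 2, f_y(P) = 8 (gradient nonzero, so P is smooth).
Step 3: tangent line at P: 2·(x − 3) + 8·(y − 1) = 0.
Expanding: 2*x + 8*y - 14 = 0.


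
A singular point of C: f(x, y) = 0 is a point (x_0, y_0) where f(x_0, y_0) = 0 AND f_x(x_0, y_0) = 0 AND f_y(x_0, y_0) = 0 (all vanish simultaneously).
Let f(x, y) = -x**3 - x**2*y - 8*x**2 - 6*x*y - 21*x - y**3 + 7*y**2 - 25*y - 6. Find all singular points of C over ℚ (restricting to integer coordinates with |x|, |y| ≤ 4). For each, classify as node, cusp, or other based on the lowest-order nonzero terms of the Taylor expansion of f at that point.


Singular points: {(-3, 2)}; classification: node.

Compute partial derivatives:
  f_x = -3*x**2 - 2*x*y - 16*x - 6*y - 21.
  f_y = -x**2 - 6*x - 3*y**2 + 14*y - 25.
Scan x_0 ∈ {−4, ..., 4}. For each x_0, f_y(x_0, y) is a polynomial in y; find its integer roots y ∈ {−4, ..., 4}, then test f_x and f at those candidates.
  x = -4: f_y(-4, y) = -3*y**2 + 14*y - 17; no integer root y with |y| ≤ 4.
  x = -3: f_y(-3, y) = -3*y**2 + 14*y - 16; vanishes at y ∈ {2}. (-3, 2): f_x = 0, f = 0 — SINGULAR.
  x = -2: f_y(-2, y) = -3*y**2 + 14*y - 17; no integer root y with |y| ≤ 4.
  x = -1: f_y(-1, y) = -3*y**2 + 14*y - 20; no integer root y with |y| ≤ 4.
  x = 0: f_y(0, y) = -3*y**2 + 14*y - 25; no integer root y with |y| ≤ 4.
  x = 1: f_y(1, y) = -3*y**2 + 14*y - 32; no integer root y with |y| ≤ 4.
  x = 2: f_y(2, y) = -3*y**2 + 14*y - 41; no integer root y with |y| ≤ 4.
  x = 3: f_y(3, y) = -3*y**2 + 14*y - 52; no integer root y with |y| ≤ 4.
  x = 4: f_y(4, y) = -3*y**2 + 14*y - 65; no integer root y with |y| ≤ 4.
Only singular point on the grid: (-3, 2).
Classify: substitute x = -3 + u, y = 2 + v and expand: f = -u**3 - u**2*v - u**2 - v**3 + v**2.
No constant or linear terms (consistent with a singular point). Quadratic part: -u**2 + v**2. Cubic part: -u**3 - u**2*v - v**3.
The quadratic part v**2 - u**2 = (v − u)(v + u) splits into two distinct linear factors, so there are two distinct tangent lines y − 2 = ±(x − -3) — this is a node (ordinary double point).
Classification: node.


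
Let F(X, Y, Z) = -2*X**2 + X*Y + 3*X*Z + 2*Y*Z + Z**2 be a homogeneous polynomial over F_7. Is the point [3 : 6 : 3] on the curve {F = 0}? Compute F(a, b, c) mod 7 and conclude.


F(3,6,3) ≡ 2 (mod 7); P is NOT on the curve.

Evaluate F(3, 6, 3) term-by-term (mod 7).
  -2*X**2 ↦ -2·9·1·1 = -18
  X*Y ↦ 1·3·6·1 = 18
  3*X*Z ↦ 3·3·1·3 = 27
  2*Y*Z ↦ 2·1·6·3 = 36
  Z**2 ↦ 1·1·1·9 = 9
Sum: F(3, 6, 3) = (-18) + (18) + (27) + (36) + (9) = 72.
Reducing mod 7: 72 ≡ 2 (mod 7).
Since F(a, b, c) ≡ 2 ≠ 0 (mod 7), P does NOT lie on the curve.


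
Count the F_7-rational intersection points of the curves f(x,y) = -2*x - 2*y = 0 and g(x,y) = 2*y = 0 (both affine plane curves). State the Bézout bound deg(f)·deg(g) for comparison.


Common zeros: {(0, 0)}; count = 1; Bézout bound = 1.

deg(f) = 1, deg(g) = 1, so Bézout bound = 1.
Scan x ∈ F_7. For each x, list the y ∈ F_7 with f(x, y) ≡ 0 and those with g(x, y) ≡ 0 (mod 7); the common zeros in that column are the intersection.
  x = 0: f ≡ 0 at y ∈ {0}; g ≡ 0 at y ∈ {0}; common: {0}.
  x = 1: f ≡ 0 at y ∈ {6}; g ≡ 0 at y ∈ {0}; common: ∅.
  x = 2: f ≡ 0 at y ∈ {5}; g ≡ 0 at y ∈ {0}; common: ∅.
  x = 3: f ≡ 0 at y ∈ {4}; g ≡ 0 at y ∈ {0}; common: ∅.
  x = 4: f ≡ 0 at y ∈ {3}; g ≡ 0 at y ∈ {0}; common: ∅.
  x = 5: f ≡ 0 at y ∈ {2}; g ≡ 0 at y ∈ {0}; common: ∅.
  x = 6: f ≡ 0 at y ∈ {1}; g ≡ 0 at y ∈ {0}; common: ∅.
Collecting: common zeros = {(0, 0)}, so the count is 1.
Comparison with the Bézout bound: 1 ≤ 1 = deg(f)·deg(g), as expected for curves with no common component (the bound is attained).


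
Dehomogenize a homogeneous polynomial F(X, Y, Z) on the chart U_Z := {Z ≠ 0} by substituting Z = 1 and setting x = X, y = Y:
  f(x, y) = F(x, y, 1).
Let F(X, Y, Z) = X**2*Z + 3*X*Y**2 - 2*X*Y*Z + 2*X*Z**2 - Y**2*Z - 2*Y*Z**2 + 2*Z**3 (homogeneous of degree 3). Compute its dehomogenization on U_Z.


f(x, y) = x**2 + 3*x*y**2 - 2*x*y + 2*x - y**2 - 2*y + 2

On U_Z we set Z = 1. Each monomial c·X^i·Y^j·Z^k in F becomes c·x^i·y^j·1^k = c·x^i·y^j.
Substituting Z = 1: F(X, Y, 1) = x**2 + 3*x*y**2 - 2*x*y + 2*x - y**2 - 2*y + 2.
Note: deg(f) ≤ deg(F) = 3; strict inequality happens when F is divisible by Z (lost terms).


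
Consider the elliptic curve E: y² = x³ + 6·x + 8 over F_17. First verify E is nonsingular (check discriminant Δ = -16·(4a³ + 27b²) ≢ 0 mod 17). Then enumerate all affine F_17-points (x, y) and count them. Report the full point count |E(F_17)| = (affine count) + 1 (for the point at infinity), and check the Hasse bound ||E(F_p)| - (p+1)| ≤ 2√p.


Affine points = {(0, 5), (0, 12), (1, 7), (1, 10), (3, 6), (3, 11), (7, 6), (7, 11), (9, 3), (9, 14), (16, 1), (16, 16)}; affine count = 12; |E(F_17)| = 13.

Discriminant check: Δ ∝ 4a³ + 27b² = 4·6³ + 27·8² = 4·216 + 27·64 ≡ 8 (mod 17). Nonzero ⇒ E is nonsingular.
For each x ∈ F_17, compute rhs = x³ + 6·x + 8 mod 17, then count y ∈ F_17 with y² ≡ rhs.
  x = 0: rhs = 8, matching y values: 5, 12 (2 points).
  x = 1: rhs = 15, matching y values: 7, 10 (2 points).
  x = 2: rhs = 11, matching y values: none (0 points).
  x = 3: rhs = 2, matching y values: 6, 11 (2 points).
  x = 4: rhs = 11, matching y values: none (0 points).
  x = 5: rhs = 10, matching y values: none (0 points).
  x = 6: rhs = 5, matching y values: none (0 points).
  x = 7: rhs = 2, matching y values: 6, 11 (2 points).
  x = 8: rhs = 7, matching y values: none (0 points).
  x = 9: rhs = 9, matching y values: 3, 14 (2 points).
  x = 10: rhs = 14, matching y values: none (0 points).
  x = 11: rhs = 11, matching y values: none (0 points).
  x = 12: rhs = 6, matching y values: none (0 points).
  x = 13: rhs = 5, matching y values: none (0 points).
  x = 14: rhs = 14, matching y values: none (0 points).
  x = 15: rhs = 5, matching y values: none (0 points).
  x = 16: rhs = 1, matching y values: 1, 16 (2 points).
Total affine count: 12.
Full point count |E(F_17)| = 12 + 1 = 13.
Hasse bound: |13 − (17+1)| = |-5| = 5 ≤ 2√17 ≈ 8.2462 ✓.


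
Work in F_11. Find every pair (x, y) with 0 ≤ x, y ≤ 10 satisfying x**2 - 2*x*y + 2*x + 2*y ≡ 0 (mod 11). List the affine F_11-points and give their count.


Affine F_11-points: {(0, 0), (2, 4), (3, 1), (4, 4), (5, 3), (6, 7), (7, 8), (8, 1), (9, 0), (10, 3)}; count = 10.

For each of the 121 pairs (x, y) ∈ F_11², evaluate f(x, y) mod 11. Record the zeros.
  x = 0: [0↦0, 1↦2, 2↦4, 3↦6, 4↦8, 5↦10, 6↦1, 7↦3, 8↦5, 9↦7, 10↦9]  zeros at y ∈ {0}
  x = 1: [0↦3, 1↦3, 2↦3, 3↦3, 4↦3, 5↦3, 6↦3, 7↦3, 8↦3, 9↦3, 10↦3]  zeros at y ∈ ∅
  x = 2: [0↦8, 1↦6, 2↦4, 3↦2, 4↦0, 5↦9, 6↦7, 7↦5, 8↦3, 9↦1, 10↦10]  zeros at y ∈ {4}
  x = 3: [0↦4, 1↦0, 2↦7, 3↦3, 4↦10, 5↦6, 6↦2, 7↦9, 8↦5, 9↦1, 10↦8]  zeros at y ∈ {1}
  x = 4: [0↦2, 1↦7, 2↦1, 3↦6, 4↦0, 5↦5, 6↦10, 7↦4, 8↦9, 9↦3, 10↦8]  zeros at y ∈ {4}
  x = 5: [0↦2, 1↦5, 2↦8, 3↦0, 4↦3, 5↦6, 6↦9, 7↦1, 8↦4, 9↦7, 10↦10]  zeros at y ∈ {3}
  x = 6: [0↦4, 1↦5, 2↦6, 3↦7, 4↦8, 5↦9, 6↦10, 7↦0, 8↦1, 9↦2, 10↦3]  zeros at y ∈ {7}
  x = 7: [0↦8, 1↦7, 2↦6, 3↦5, 4↦4, 5↦3, 6↦2, 7↦1, 8↦0, 9↦10, 10↦9]  zeros at y ∈ {8}
  x = 8: [0↦3, 1↦0, 2↦8, 3↦5, 4↦2, 5↦10, 6↦7, 7↦4, 8↦1, 9↦9, 10↦6]  zeros at y ∈ {1}
  x = 9: [0↦0, 1↦6, 2↦1, 3↦7, 4↦2, 5↦8, 6↦3, 7↦9, 8↦4, 9↦10, 10↦5]  zeros at y ∈ {0}
  x = 10: [0↦10, 1↦3, 2↦7, 3↦0, 4↦4, 5↦8, 6↦1, 7↦5, 8↦9, 9↦2, 10↦6]  zeros at y ∈ {3}
Collecting zeros: affine points = {(0, 0), (2, 4), (3, 1), (4, 4), (5, 3), (6, 7), (7, 8), (8, 1), (9, 0), (10, 3)}.
Total count |C(F_11)_aff| = 10.


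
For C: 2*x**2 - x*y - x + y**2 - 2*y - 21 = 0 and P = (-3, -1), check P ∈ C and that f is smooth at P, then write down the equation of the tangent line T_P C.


Tangent line at P: -12*x - y - 37 = 0.

Step 1: f(-3, -1) = 0, so P lies on C.
Step 2: partial derivatives
  f_x(x, y) = 4*x - y - 1, f_y(x, y) = -x + 2*y - 2.
  f_x(P) = -12, f_y(P) = -1 (gradient nonzero, so P is smooth).
Step 3: tangent line at P: -12·(x − -3) + -1·(y − -1) = 0.
Expanding: -12*x - y - 37 = 0.


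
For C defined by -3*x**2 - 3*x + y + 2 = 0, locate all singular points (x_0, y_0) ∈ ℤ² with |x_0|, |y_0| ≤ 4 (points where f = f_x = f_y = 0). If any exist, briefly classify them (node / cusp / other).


No singular points in the scanned grid; C is smooth there.

Compute partial derivatives:
  f_x = -6*x - 3.
  f_y = 1.
f_y = 1 is a nonzero constant, so f_y never vanishes: no point (x, y) can satisfy f = f_x = f_y = 0. In particular no (x, y) ∈ {−4, ..., 4}² is singular; the curve is smooth.


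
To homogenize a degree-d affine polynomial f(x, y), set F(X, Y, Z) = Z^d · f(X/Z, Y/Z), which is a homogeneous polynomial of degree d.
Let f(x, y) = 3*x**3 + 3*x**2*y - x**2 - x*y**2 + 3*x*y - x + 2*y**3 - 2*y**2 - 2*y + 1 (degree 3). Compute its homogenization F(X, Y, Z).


F(X, Y, Z) = 3*X**3 + 3*X**2*Y - X**2*Z - X*Y**2 + 3*X*Y*Z - X*Z**2 + 2*Y**3 - 2*Y**2*Z - 2*Y*Z**2 + Z**3

deg(f) = 3.
Substitute x = X/Z, y = Y/Z into f, then multiply by Z^3.
  monomial 3·x^3·y^0 ↦ 3·X^3·Y^0·Z^0.
  monomial 3·x^2·y^1 ↦ 3·X^2·Y^1·Z^0.
  monomial -1·x^2·y^0 ↦ -1·X^2·Y^0·Z^1.
  monomial -1·x^1·y^2 ↦ -1·X^1·Y^2·Z^0.
  monomial 3·x^1·y^1 ↦ 3·X^1·Y^1·Z^1.
  monomial -1·x^1·y^0 ↦ -1·X^1·Y^0·Z^2.
  monomial 2·x^0·y^3 ↦ 2·X^0·Y^3·Z^0.
  monomial -2·x^0·y^2 ↦ -2·X^0·Y^2·Z^1.
  monomial -2·x^0·y^1 ↦ -2·X^0·Y^1·Z^2.
  monomial 1·x^0·y^0 ↦ 1·X^0·Y^0·Z^3.
Collecting: F(X, Y, Z) = 3*X**3 + 3*X**2*Y - X**2*Z - X*Y**2 + 3*X*Y*Z - X*Z**2 + 2*Y**3 - 2*Y**2*Z - 2*Y*Z**2 + Z**3.


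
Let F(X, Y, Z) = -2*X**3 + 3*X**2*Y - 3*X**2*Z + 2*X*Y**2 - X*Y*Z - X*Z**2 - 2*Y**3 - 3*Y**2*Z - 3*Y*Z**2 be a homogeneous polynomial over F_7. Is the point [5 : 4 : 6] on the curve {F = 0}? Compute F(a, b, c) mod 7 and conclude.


F(5,4,6) ≡ 5 (mod 7); P is NOT on the curve.

Evaluate F(5, 4, 6) term-by-term (mod 7).
  -2*X**3 ↦ -2·125·1·1 = -250
  3*X**2*Y ↦ 3·25·4·1 = 300
  -3*X**2*Z ↦ -3·25·1·6 = -450
  2*X*Y**2 ↦ 2·5·16·1 = 160
  -X*Y*Z ↦ -1·5·4·6 = -120
  -X*Z**2 ↦ -1·5·1·36 = -180
  -2*Y**3 ↦ -2·1·64·1 = -128
  -3*Y**2*Z ↦ -3·1·16·6 = -288
  -3*Y*Z**2 ↦ -3·1·4·36 = -432
Sum: F(5, 4, 6) = (-250) + (300) + (-450) + (160) + (-120) + (-180) + (-128) + (-288) + (-432) = -1388.
Reducing mod 7: -1388 ≡ 5 (mod 7).
Since F(a, b, c) ≡ 5 ≠ 0 (mod 7), P does NOT lie on the curve.


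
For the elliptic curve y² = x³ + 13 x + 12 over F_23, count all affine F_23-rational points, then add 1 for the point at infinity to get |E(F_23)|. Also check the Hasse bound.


Affine points = {(0, 9), (0, 14), (1, 7), (1, 16), (2, 0), (3, 3), (3, 20), (4, 6), (4, 17), (5, 8), (5, 15), (7, 3), (7, 20), (13, 3), (13, 20), (18, 11), (18, 12), (21, 1), (21, 22)}; affine count = 19; |E(F_23)| = 20.

Discriminant check: Δ ∝ 4a³ + 27b² = 4·13³ + 27·12² = 4·2197 + 27·144 ≡ 3 (mod 23). Nonzero ⇒ E is nonsingular.
For each x ∈ F_23, compute rhs = x³ + 13·x + 12 mod 23, then count y ∈ F_23 with y² ≡ rhs.
  x = 0: rhs = 12, matching y values: 9, 14 (2 points).
  x = 1: rhs = 3, matching y values: 7, 16 (2 points).
  x = 2: rhs = 0, matching y values: 0 (1 points).
  x = 3: rhs = 9, matching y values: 3, 20 (2 points).
  x = 4: rhs = 13, matching y values: 6, 17 (2 points).
  x = 5: rhs = 18, matching y values: 8, 15 (2 points).
  x = 6: rhs = 7, matching y values: none (0 points).
  x = 7: rhs = 9, matching y values: 3, 20 (2 points).
  x = 8: rhs = 7, matching y values: none (0 points).
  x = 9: rhs = 7, matching y values: none (0 points).
  x = 10: rhs = 15, matching y values: none (0 points).
  x = 11: rhs = 14, matching y values: none (0 points).
  x = 12: rhs = 10, matching y values: none (0 points).
  x = 13: rhs = 9, matching y values: 3, 20 (2 points).
  x = 14: rhs = 17, matching y values: none (0 points).
  x = 15: rhs = 17, matching y values: none (0 points).
  x = 16: rhs = 15, matching y values: none (0 points).
  x = 17: rhs = 17, matching y values: none (0 points).
  x = 18: rhs = 6, matching y values: 11, 12 (2 points).
  x = 19: rhs = 11, matching y values: none (0 points).
  x = 20: rhs = 15, matching y values: none (0 points).
  x = 21: rhs = 1, matching y values: 1, 22 (2 points).
  x = 22: rhs = 21, matching y values: none (0 points).
Total affine count: 19.
Full point count |E(F_23)| = 19 + 1 = 20.
Hasse bound: |20 − (23+1)| = |-4| = 4 ≤ 2√23 ≈ 9.5917 ✓.


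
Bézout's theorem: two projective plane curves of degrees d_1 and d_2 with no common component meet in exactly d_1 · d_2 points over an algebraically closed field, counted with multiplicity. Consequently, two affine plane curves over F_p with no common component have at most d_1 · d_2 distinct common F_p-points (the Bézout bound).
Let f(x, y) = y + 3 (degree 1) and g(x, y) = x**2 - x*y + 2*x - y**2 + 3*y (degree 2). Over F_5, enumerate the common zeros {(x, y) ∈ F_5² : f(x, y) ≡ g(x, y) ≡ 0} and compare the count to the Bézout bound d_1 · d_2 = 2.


Common zeros: ∅; count = 0; Bézout bound = 2.

deg(f) = 1, deg(g) = 2, so Bézout bound = 2.
Scan x ∈ F_5. For each x, list the y ∈ F_5 with f(x, y) ≡ 0 and those with g(x, y) ≡ 0 (mod 5); the common zeros in that column are the intersection.
  x = 0: f ≡ 0 at y ∈ {2}; g ≡ 0 at y ∈ {0, 3}; common: ∅.
  x = 1: f ≡ 0 at y ∈ {2}; g ≡ 0 at y ∈ {3, 4}; common: ∅.
  x = 2: f ≡ 0 at y ∈ {2}; g ≡ 0 at y ∈ ∅; common: ∅.
  x = 3: f ≡ 0 at y ∈ {2}; g ≡ 0 at y ∈ {0}; common: ∅.
  x = 4: f ≡ 0 at y ∈ {2}; g ≡ 0 at y ∈ ∅; common: ∅.
Collecting: common zeros = ∅, so the count is 0.
Comparison with the Bézout bound: 0 ≤ 2 = deg(f)·deg(g), as expected for curves with no common component (the affine F_5-count falls short of the bound because intersections may lie at infinity, over extension fields, or carry multiplicity).


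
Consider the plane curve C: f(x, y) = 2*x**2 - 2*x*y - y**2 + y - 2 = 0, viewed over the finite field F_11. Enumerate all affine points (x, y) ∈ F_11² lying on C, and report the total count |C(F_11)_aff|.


Affine F_11-points: {(0, 5), (0, 7), (1, 0), (1, 10), (2, 4), (3, 8), (3, 9), (4, 1), (4, 3), (5, 5), (5, 8), (6, 2), (6, 9), (7, 2), (7, 7), (8, 1), (8, 6), (9, 6), (9, 10), (10, 0), (10, 3)}; count = 21.

For each of the 121 pairs (x, y) ∈ F_11², evaluate f(x, y) mod 11. Record the zeros.
  x = 0: [0↦9, 1↦9, 2↦7, 3↦3, 4↦8, 5↦0, 6↦1, 7↦0, 8↦8, 9↦3, 10↦7]  zeros at y ∈ {5, 7}
  x = 1: [0↦0, 1↦9, 2↦5, 3↦10, 4↦2, 5↦3, 6↦2, 7↦10, 8↦5, 9↦9, 10↦0]  zeros at y ∈ {0, 10}
  x = 2: [0↦6, 1↦2, 2↦7, 3↦10, 4↦0, 5↦10, 6↦7, 7↦2, 8↦6, 9↦8, 10↦8]  zeros at y ∈ {4}
  x = 3: [0↦5, 1↦10, 2↦2, 3↦3, 4↦2, 5↦10, 6↦5, 7↦9, 8↦0, 9↦0, 10↦9]  zeros at y ∈ {8, 9}
  x = 4: [0↦8, 1↦0, 2↦1, 3↦0, 4↦8, 5↦3, 6↦7, 7↦9, 8↦9, 9↦7, 10↦3]  zeros at y ∈ {1, 3}
  x = 5: [0↦4, 1↦5, 2↦4, 3↦1, 4↦7, 5↦0, 6↦2, 7↦2, 8↦0, 9↦7, 10↦1]  zeros at y ∈ {5, 8}
  x = 6: [0↦4, 1↦3, 2↦0, 3↦6, 4↦10, 5↦1, 6↦1, 7↦10, 8↦6, 9↦0, 10↦3]  zeros at y ∈ {2, 9}
  x = 7: [0↦8, 1↦5, 2↦0, 3↦4, 4↦6, 5↦6, 6↦4, 7↦0, 8↦5, 9↦8, 10↦9]  zeros at y ∈ {2, 7}
  x = 8: [0↦5, 1↦0, 2↦4, 3↦6, 4↦6, 5↦4, 6↦0, 7↦5, 8↦8, 9↦9, 10↦8]  zeros at y ∈ {1, 6}
  x = 9: [0↦6, 1↦10, 2↦1, 3↦1, 4↦10, 5↦6, 6↦0, 7↦3, 8↦4, 9↦3, 10↦0]  zeros at y ∈ {6, 10}
  x = 10: [0↦0, 1↦2, 2↦2, 3↦0, 4↦7, 5↦1, 6↦4, 7↦5, 8↦4, 9↦1, 10↦7]  zeros at y ∈ {0, 3}
Collecting zeros: affine points = {(0, 5), (0, 7), (1, 0), (1, 10), (2, 4), (3, 8), (3, 9), (4, 1), (4, 3), (5, 5), (5, 8), (6, 2), (6, 9), (7, 2), (7, 7), (8, 1), (8, 6), (9, 6), (9, 10), (10, 0), (10, 3)}.
Total count |C(F_11)_aff| = 21.


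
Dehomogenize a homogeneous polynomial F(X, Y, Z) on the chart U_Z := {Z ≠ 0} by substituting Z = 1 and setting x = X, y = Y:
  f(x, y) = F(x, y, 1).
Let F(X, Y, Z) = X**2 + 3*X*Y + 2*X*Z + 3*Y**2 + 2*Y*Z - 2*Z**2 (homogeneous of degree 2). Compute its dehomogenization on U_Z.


f(x, y) = x**2 + 3*x*y + 2*x + 3*y**2 + 2*y - 2

On U_Z we set Z = 1. Each monomial c·X^i·Y^j·Z^k in F becomes c·x^i·y^j·1^k = c·x^i·y^j.
Substituting Z = 1: F(X, Y, 1) = x**2 + 3*x*y + 2*x + 3*y**2 + 2*y - 2.
Note: deg(f) ≤ deg(F) = 2; strict inequality happens when F is divisible by Z (lost terms).


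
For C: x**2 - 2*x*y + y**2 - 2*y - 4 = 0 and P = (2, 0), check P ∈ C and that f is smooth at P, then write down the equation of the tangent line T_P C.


Tangent line at P: 4*x - 6*y - 8 = 0.

Step 1: f(2, 0) = 0, so P lies on C.
Step 2: partial derivatives
  f_x(x, y) = 2*x - 2*y, f_y(x, y) = -2*x + 2*y - 2.
  f_x(P) = 4, f_y(P) = -6 (gradient nonzero, so P is smooth).
Step 3: tangent line at P: 4·(x − 2) + -6·(y − 0) = 0.
Expanding: 4*x - 6*y - 8 = 0.


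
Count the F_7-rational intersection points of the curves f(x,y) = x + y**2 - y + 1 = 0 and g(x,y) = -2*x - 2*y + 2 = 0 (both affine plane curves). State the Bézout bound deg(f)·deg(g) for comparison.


Common zeros: ∅; count = 0; Bézout bound = 2.

deg(f) = 2, deg(g) = 1, so Bézout bound = 2.
Scan x ∈ F_7. For each x, list the y ∈ F_7 with f(x, y) ≡ 0 and those with g(x, y) ≡ 0 (mod 7); the common zeros in that column are the intersection.
  x = 0: f ≡ 0 at y ∈ {3, 5}; g ≡ 0 at y ∈ {1}; common: ∅.
  x = 1: f ≡ 0 at y ∈ {4}; g ≡ 0 at y ∈ {0}; common: ∅.
  x = 2: f ≡ 0 at y ∈ ∅; g ≡ 0 at y ∈ {6}; common: ∅.
  x = 3: f ≡ 0 at y ∈ ∅; g ≡ 0 at y ∈ {5}; common: ∅.
  x = 4: f ≡ 0 at y ∈ {2, 6}; g ≡ 0 at y ∈ {4}; common: ∅.
  x = 5: f ≡ 0 at y ∈ ∅; g ≡ 0 at y ∈ {3}; common: ∅.
  x = 6: f ≡ 0 at y ∈ {0, 1}; g ≡ 0 at y ∈ {2}; common: ∅.
Collecting: common zeros = ∅, so the count is 0.
Comparison with the Bézout bound: 0 ≤ 2 = deg(f)·deg(g), as expected for curves with no common component (the affine F_7-count falls short of the bound because intersections may lie at infinity, over extension fields, or carry multiplicity).


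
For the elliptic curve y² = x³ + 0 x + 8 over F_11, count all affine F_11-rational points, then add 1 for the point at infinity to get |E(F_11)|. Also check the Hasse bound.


Affine points = {(1, 3), (1, 8), (2, 4), (2, 7), (5, 1), (5, 10), (6, 2), (6, 9), (8, 5), (8, 6), (9, 0)}; affine count = 11; |E(F_11)| = 12.

Discriminant check: Δ ∝ 4a³ + 27b² = 4·0³ + 27·8² = 4·0 + 27·64 ≡ 1 (mod 11). Nonzero ⇒ E is nonsingular.
For each x ∈ F_11, compute rhs = x³ + 0·x + 8 mod 11, then count y ∈ F_11 with y² ≡ rhs.
  x = 0: rhs = 8, matching y values: none (0 points).
  x = 1: rhs = 9, matching y values: 3, 8 (2 points).
  x = 2: rhs = 5, matching y values: 4, 7 (2 points).
  x = 3: rhs = 2, matching y values: none (0 points).
  x = 4: rhs = 6, matching y values: none (0 points).
  x = 5: rhs = 1, matching y values: 1, 10 (2 points).
  x = 6: rhs = 4, matching y values: 2, 9 (2 points).
  x = 7: rhs = 10, matching y values: none (0 points).
  x = 8: rhs = 3, matching y values: 5, 6 (2 points).
  x = 9: rhs = 0, matching y values: 0 (1 points).
  x = 10: rhs = 7, matching y values: none (0 points).
Total affine count: 11.
Full point count |E(F_11)| = 11 + 1 = 12.
Hasse bound: |12 − (11+1)| = |0| = 0 ≤ 2√11 ≈ 6.6332 ✓.


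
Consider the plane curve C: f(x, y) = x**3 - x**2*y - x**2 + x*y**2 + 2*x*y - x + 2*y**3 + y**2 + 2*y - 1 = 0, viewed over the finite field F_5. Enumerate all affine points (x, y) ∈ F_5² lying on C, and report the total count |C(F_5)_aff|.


Affine F_5-points: {(1, 1), (1, 4), (2, 4)}; count = 3.

For each of the 25 pairs (x, y) ∈ F_5², evaluate f(x, y) mod 5. Record the zeros.
  x = 0: [0↦4, 1↦4, 2↦3, 3↦3, 4↦1]  zeros at y ∈ ∅
  x = 1: [0↦3, 1↦0, 2↦3, 3↦4, 4↦0]  zeros at y ∈ {1, 4}
  x = 2: [0↦1, 1↦3, 2↦3, 3↦3, 4↦0]  zeros at y ∈ {4}
  x = 3: [0↦4, 1↦4, 2↦4, 3↦1, 4↦2]  zeros at y ∈ ∅
  x = 4: [0↦3, 1↦4, 2↦2, 3↦4, 4↦2]  zeros at y ∈ ∅
Collecting zeros: affine points = {(1, 1), (1, 4), (2, 4)}.
Total count |C(F_5)_aff| = 3.


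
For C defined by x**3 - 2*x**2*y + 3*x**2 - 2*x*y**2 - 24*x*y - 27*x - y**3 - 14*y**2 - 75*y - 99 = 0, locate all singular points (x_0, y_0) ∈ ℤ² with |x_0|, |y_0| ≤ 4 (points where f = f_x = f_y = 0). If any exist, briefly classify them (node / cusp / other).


Singular points: {(-3, -3)}; classification: cusp.

Compute partial derivatives:
  f_x = 3*x**2 - 4*x*y + 6*x - 2*y**2 - 24*y - 27.
  f_y = -2*x**2 - 4*x*y - 24*x - 3*y**2 - 28*y - 75.
Scan x_0 ∈ {−4, ..., 4}. For each x_0, f_y(x_0, y) is a polynomial in y; find its integer roots y ∈ {−4, ..., 4}, then test f_x and f at those candidates.
  x = -4: f_y(-4, y) = -3*y**2 - 12*y - 11; no integer root y with |y| ≤ 4.
  x = -3: f_y(-3, y) = -3*y**2 - 16*y - 21; vanishes at y ∈ {-3}. (-3, -3): f_x = 0, f = 0 — SINGULAR.
  x = -2: f_y(-2, y) = -3*y**2 - 20*y - 35; no integer root y with |y| ≤ 4.
  x = -1: f_y(-1, y) = -3*y**2 - 24*y - 53; no integer root y with |y| ≤ 4.
  x = 0: f_y(0, y) = -3*y**2 - 28*y - 75; no integer root y with |y| ≤ 4.
  x = 1: f_y(1, y) = -3*y**2 - 32*y - 101; no integer root y with |y| ≤ 4.
  x = 2: f_y(2, y) = -3*y**2 - 36*y - 131; no integer root y with |y| ≤ 4.
  x = 3: f_y(3, y) = -3*y**2 - 40*y - 165; no integer root y with |y| ≤ 4.
  x = 4: f_y(4, y) = -3*y**2 - 44*y - 203; no integer root y with |y| ≤ 4.
Only singular point on the grid: (-3, -3).
Classify: substitute x = -3 + u, y = -3 + v and expand: f = u**3 - 2*u**2*v - 2*u*v**2 - v**3 + v**2.
No constant or linear terms (consistent with a singular point). Quadratic part: v**2. Cubic part: u**3 - 2*u**2*v - 2*u*v**2 - v**3.
The quadratic part v**2 is a perfect square, so there is a single (double) tangent line v = 0, i.e. y = -3. Restricting the cubic part to that line (v = 0) leaves u**3 ≠ 0, so f is not divisible by v and the branch is v² ≈ -u**3 to lowest order — this is a cusp.
Classification: cusp.


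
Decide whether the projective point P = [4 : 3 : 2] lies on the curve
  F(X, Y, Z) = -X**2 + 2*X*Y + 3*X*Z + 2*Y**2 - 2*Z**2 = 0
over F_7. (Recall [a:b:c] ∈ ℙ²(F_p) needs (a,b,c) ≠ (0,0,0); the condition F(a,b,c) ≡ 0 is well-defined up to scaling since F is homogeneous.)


F(4,3,2) ≡ 0 (mod 7); P is on the curve.

Evaluate F(4, 3, 2) term-by-term (mod 7).
  -X**2 ↦ -1·16·1·1 = -16
  2*X*Y ↦ 2·4·3·1 = 24
  3*X*Z ↦ 3·4·1·2 = 24
  2*Y**2 ↦ 2·1·9·1 = 18
  -2*Z**2 ↦ -2·1·1·4 = -8
Sum: F(4, 3, 2) = (-16) + (24) + (24) + (18) + (-8) = 42.
Reducing mod 7: 42 ≡ 0 (mod 7).
Since F(a, b, c) ≡ 0 (mod 7), P lies on the curve.


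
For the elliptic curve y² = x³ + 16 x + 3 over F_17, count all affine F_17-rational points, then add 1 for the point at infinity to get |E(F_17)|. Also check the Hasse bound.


Affine points = {(2, 3), (2, 14), (5, 2), (5, 15), (6, 3), (6, 14), (7, 4), (7, 13), (9, 3), (9, 14), (12, 6), (12, 11), (14, 8), (14, 9)}; affine count = 14; |E(F_17)| = 15.

Discriminant check: Δ ∝ 4a³ + 27b² = 4·16³ + 27·3² = 4·4096 + 27·9 ≡ 1 (mod 17). Nonzero ⇒ E is nonsingular.
For each x ∈ F_17, compute rhs = x³ + 16·x + 3 mod 17, then count y ∈ F_17 with y² ≡ rhs.
  x = 0: rhs = 3, matching y values: none (0 points).
  x = 1: rhs = 3, matching y values: none (0 points).
  x = 2: rhs = 9, matching y values: 3, 14 (2 points).
  x = 3: rhs = 10, matching y values: none (0 points).
  x = 4: rhs = 12, matching y values: none (0 points).
  x = 5: rhs = 4, matching y values: 2, 15 (2 points).
  x = 6: rhs = 9, matching y values: 3, 14 (2 points).
  x = 7: rhs = 16, matching y values: 4, 13 (2 points).
  x = 8: rhs = 14, matching y values: none (0 points).
  x = 9: rhs = 9, matching y values: 3, 14 (2 points).
  x = 10: rhs = 7, matching y values: none (0 points).
  x = 11: rhs = 14, matching y values: none (0 points).
  x = 12: rhs = 2, matching y values: 6, 11 (2 points).
  x = 13: rhs = 11, matching y values: none (0 points).
  x = 14: rhs = 13, matching y values: 8, 9 (2 points).
  x = 15: rhs = 14, matching y values: none (0 points).
  x = 16: rhs = 3, matching y values: none (0 points).
Total affine count: 14.
Full point count |E(F_17)| = 14 + 1 = 15.
Hasse bound: |15 − (17+1)| = |-3| = 3 ≤ 2√17 ≈ 8.2462 ✓.


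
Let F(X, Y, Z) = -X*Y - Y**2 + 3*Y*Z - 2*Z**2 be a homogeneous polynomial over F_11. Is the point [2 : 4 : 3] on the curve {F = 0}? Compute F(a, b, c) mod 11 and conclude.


F(2,4,3) ≡ 5 (mod 11); P is NOT on the curve.

Evaluate F(2, 4, 3) term-by-term (mod 11).
  -X*Y ↦ -1·2·4·1 = -8
  -Y**2 ↦ -1·1·16·1 = -16
  3*Y*Z ↦ 3·1·4·3 = 36
  -2*Z**2 ↦ -2·1·1·9 = -18
Sum: F(2, 4, 3) = (-8) + (-16) + (36) + (-18) = -6.
Reducing mod 11: -6 ≡ 5 (mod 11).
Since F(a, b, c) ≡ 5 ≠ 0 (mod 11), P does NOT lie on the curve.


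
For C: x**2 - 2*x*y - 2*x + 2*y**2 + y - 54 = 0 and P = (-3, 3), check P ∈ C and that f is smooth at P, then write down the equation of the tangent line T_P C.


Tangent line at P: -14*x + 19*y - 99 = 0.

Step 1: f(-3, 3) = 0, so P lies on C.
Step 2: partial derivatives
  f_x(x, y) = 2*x - 2*y - 2, f_y(x, y) = -2*x + 4*y + 1.
  f_x(P) = -14, f_y(P) = 19 (gradient nonzero, so P is smooth).
Step 3: tangent line at P: -14·(x − -3) + 19·(y − 3) = 0.
Expanding: -14*x + 19*y - 99 = 0.


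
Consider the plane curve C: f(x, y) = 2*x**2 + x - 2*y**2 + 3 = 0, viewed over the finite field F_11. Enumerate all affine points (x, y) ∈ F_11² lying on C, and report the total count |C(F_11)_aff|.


Affine F_11-points: {(1, 5), (1, 6), (2, 1), (2, 10), (3, 1), (3, 10), (4, 5), (4, 6), (8, 3), (8, 8)}; count = 10.

For each of the 121 pairs (x, y) ∈ F_11², evaluate f(x, y) mod 11. Record the zeros.
  x = 0: [0↦3, 1↦1, 2↦6, 3↦7, 4↦4, 5↦8, 6↦8, 7↦4, 8↦7, 9↦6, 10↦1]  zeros at y ∈ ∅
  x = 1: [0↦6, 1↦4, 2↦9, 3↦10, 4↦7, 5↦0, 6↦0, 7↦7, 8↦10, 9↦9, 10↦4]  zeros at y ∈ {5, 6}
  x = 2: [0↦2, 1↦0, 2↦5, 3↦6, 4↦3, 5↦7, 6↦7, 7↦3, 8↦6, 9↦5, 10↦0]  zeros at y ∈ {1, 10}
  x = 3: [0↦2, 1↦0, 2↦5, 3↦6, 4↦3, 5↦7, 6↦7, 7↦3, 8↦6, 9↦5, 10↦0]  zeros at y ∈ {1, 10}
  x = 4: [0↦6, 1↦4, 2↦9, 3↦10, 4↦7, 5↦0, 6↦0, 7↦7, 8↦10, 9↦9, 10↦4]  zeros at y ∈ {5, 6}
  x = 5: [0↦3, 1↦1, 2↦6, 3↦7, 4↦4, 5↦8, 6↦8, 7↦4, 8↦7, 9↦6, 10↦1]  zeros at y ∈ ∅
  x = 6: [0↦4, 1↦2, 2↦7, 3↦8, 4↦5, 5↦9, 6↦9, 7↦5, 8↦8, 9↦7, 10↦2]  zeros at y ∈ ∅
  x = 7: [0↦9, 1↦7, 2↦1, 3↦2, 4↦10, 5↦3, 6↦3, 7↦10, 8↦2, 9↦1, 10↦7]  zeros at y ∈ ∅
  x = 8: [0↦7, 1↦5, 2↦10, 3↦0, 4↦8, 5↦1, 6↦1, 7↦8, 8↦0, 9↦10, 10↦5]  zeros at y ∈ {3, 8}
  x = 9: [0↦9, 1↦7, 2↦1, 3↦2, 4↦10, 5↦3, 6↦3, 7↦10, 8↦2, 9↦1, 10↦7]  zeros at y ∈ ∅
  x = 10: [0↦4, 1↦2, 2↦7, 3↦8, 4↦5, 5↦9, 6↦9, 7↦5, 8↦8, 9↦7, 10↦2]  zeros at y ∈ ∅
Collecting zeros: affine points = {(1, 5), (1, 6), (2, 1), (2, 10), (3, 1), (3, 10), (4, 5), (4, 6), (8, 3), (8, 8)}.
Total count |C(F_11)_aff| = 10.


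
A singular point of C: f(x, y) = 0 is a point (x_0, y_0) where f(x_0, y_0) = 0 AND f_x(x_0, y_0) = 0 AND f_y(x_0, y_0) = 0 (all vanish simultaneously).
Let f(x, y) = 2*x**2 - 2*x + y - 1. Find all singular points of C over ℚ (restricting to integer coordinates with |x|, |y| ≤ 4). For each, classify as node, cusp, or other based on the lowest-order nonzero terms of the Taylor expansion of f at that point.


No singular points in the scanned grid; C is smooth there.

Compute partial derivatives:
  f_x = 4*x - 2.
  f_y = 1.
f_y = 1 is a nonzero constant, so f_y never vanishes: no point (x, y) can satisfy f = f_x = f_y = 0. In particular no (x, y) ∈ {−4, ..., 4}² is singular; the curve is smooth.


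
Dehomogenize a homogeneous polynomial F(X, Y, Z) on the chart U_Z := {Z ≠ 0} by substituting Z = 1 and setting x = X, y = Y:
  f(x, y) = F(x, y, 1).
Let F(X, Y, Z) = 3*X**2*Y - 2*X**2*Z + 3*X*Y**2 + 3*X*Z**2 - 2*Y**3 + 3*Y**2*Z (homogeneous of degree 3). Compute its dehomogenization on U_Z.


f(x, y) = 3*x**2*y - 2*x**2 + 3*x*y**2 + 3*x - 2*y**3 + 3*y**2

On U_Z we set Z = 1. Each monomial c·X^i·Y^j·Z^k in F becomes c·x^i·y^j·1^k = c·x^i·y^j.
Substituting Z = 1: F(X, Y, 1) = 3*x**2*y - 2*x**2 + 3*x*y**2 + 3*x - 2*y**3 + 3*y**2.
Note: deg(f) ≤ deg(F) = 3; strict inequality happens when F is divisible by Z (lost terms).


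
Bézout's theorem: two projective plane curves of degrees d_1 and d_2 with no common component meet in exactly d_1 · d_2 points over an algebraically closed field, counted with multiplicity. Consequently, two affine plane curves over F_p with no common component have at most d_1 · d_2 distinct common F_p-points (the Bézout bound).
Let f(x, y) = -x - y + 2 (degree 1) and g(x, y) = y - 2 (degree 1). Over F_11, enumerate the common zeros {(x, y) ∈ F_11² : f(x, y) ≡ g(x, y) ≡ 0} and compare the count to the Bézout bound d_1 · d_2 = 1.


Common zeros: {(0, 2)}; count = 1; Bézout bound = 1.

deg(f) = 1, deg(g) = 1, so Bézout bound = 1.
Scan x ∈ F_11. For each x, list the y ∈ F_11 with f(x, y) ≡ 0 and those with g(x, y) ≡ 0 (mod 11); the common zeros in that column are the intersection.
  x = 0: f ≡ 0 at y ∈ {2}; g ≡ 0 at y ∈ {2}; common: {2}.
  x = 1: f ≡ 0 at y ∈ {1}; g ≡ 0 at y ∈ {2}; common: ∅.
  x = 2: f ≡ 0 at y ∈ {0}; g ≡ 0 at y ∈ {2}; common: ∅.
  x = 3: f ≡ 0 at y ∈ {10}; g ≡ 0 at y ∈ {2}; common: ∅.
  x = 4: f ≡ 0 at y ∈ {9}; g ≡ 0 at y ∈ {2}; common: ∅.
  x = 5: f ≡ 0 at y ∈ {8}; g ≡ 0 at y ∈ {2}; common: ∅.
  x = 6: f ≡ 0 at y ∈ {7}; g ≡ 0 at y ∈ {2}; common: ∅.
  x = 7: f ≡ 0 at y ∈ {6}; g ≡ 0 at y ∈ {2}; common: ∅.
  x = 8: f ≡ 0 at y ∈ {5}; g ≡ 0 at y ∈ {2}; common: ∅.
  x = 9: f ≡ 0 at y ∈ {4}; g ≡ 0 at y ∈ {2}; common: ∅.
  x = 10: f ≡ 0 at y ∈ {3}; g ≡ 0 at y ∈ {2}; common: ∅.
Collecting: common zeros = {(0, 2)}, so the count is 1.
Comparison with the Bézout bound: 1 ≤ 1 = deg(f)·deg(g), as expected for curves with no common component (the bound is attained).


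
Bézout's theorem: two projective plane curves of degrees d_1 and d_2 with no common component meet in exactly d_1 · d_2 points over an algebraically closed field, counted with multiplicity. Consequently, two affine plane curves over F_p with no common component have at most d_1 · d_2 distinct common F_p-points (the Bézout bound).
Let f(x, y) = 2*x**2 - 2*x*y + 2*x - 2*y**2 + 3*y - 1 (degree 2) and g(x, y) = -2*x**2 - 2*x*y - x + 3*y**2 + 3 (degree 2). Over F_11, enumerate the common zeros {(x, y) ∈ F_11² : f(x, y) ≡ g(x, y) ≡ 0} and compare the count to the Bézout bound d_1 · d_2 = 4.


Common zeros: ∅; count = 0; Bézout bound = 4.

deg(f) = 2, deg(g) = 2, so Bézout bound = 4.
Scan x ∈ F_11. For each x, list the y ∈ F_11 with f(x, y) ≡ 0 and those with g(x, y) ≡ 0 (mod 11); the common zeros in that column are the intersection.
  x = 0: f ≡ 0 at y ∈ {1, 6}; g ≡ 0 at y ∈ ∅; common: ∅.
  x = 1: f ≡ 0 at y ∈ {7, 10}; g ≡ 0 at y ∈ {0, 8}; common: ∅.
  x = 2: f ≡ 0 at y ∈ {0, 5}; g ≡ 0 at y ∈ {6, 10}; common: ∅.
  x = 3: f ≡ 0 at y ∈ ∅; g ≡ 0 at y ∈ ∅; common: ∅.
  x = 4: f ≡ 0 at y ∈ ∅; g ≡ 0 at y ∈ {0, 10}; common: ∅.
  x = 5: f ≡ 0 at y ∈ {6, 7}; g ≡ 0 at y ∈ {3, 4}; common: ∅.
  x = 6: f ≡ 0 at y ∈ ∅; g ≡ 0 at y ∈ ∅; common: ∅.
  x = 7: f ≡ 0 at y ∈ ∅; g ≡ 0 at y ∈ {4, 8}; common: ∅.
  x = 8: f ≡ 0 at y ∈ {0, 10}; g ≡ 0 at y ∈ {3, 6}; common: ∅.
  x = 9: f ≡ 0 at y ∈ ∅; g ≡ 0 at y ∈ ∅; common: ∅.
  x = 10: f ≡ 0 at y ∈ ∅; g ≡ 0 at y ∈ ∅; common: ∅.
Collecting: common zeros = ∅, so the count is 0.
Comparison with the Bézout bound: 0 ≤ 4 = deg(f)·deg(g), as expected for curves with no common component (the affine F_11-count falls short of the bound because intersections may lie at infinity, over extension fields, or carry multiplicity).


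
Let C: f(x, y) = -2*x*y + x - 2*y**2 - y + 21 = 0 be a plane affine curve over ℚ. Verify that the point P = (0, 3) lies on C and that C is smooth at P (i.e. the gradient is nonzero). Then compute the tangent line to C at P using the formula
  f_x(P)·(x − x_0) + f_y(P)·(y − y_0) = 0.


Tangent line at P: -5*x - 13*y + 39 = 0.

Step 1: f(0, 3) = 0, so P lies on C.
Step 2: partial derivatives
  f_x(x, y) = 1 - 2*y, f_y(x, y) = -2*x - 4*y - 1.
  f_x(P) = -5, f_y(P) = -13 (gradient nonzero, so P is smooth).
Step 3: tangent line at P: -5·(x − 0) + -13·(y − 3) = 0.
Expanding: -5*x - 13*y + 39 = 0.


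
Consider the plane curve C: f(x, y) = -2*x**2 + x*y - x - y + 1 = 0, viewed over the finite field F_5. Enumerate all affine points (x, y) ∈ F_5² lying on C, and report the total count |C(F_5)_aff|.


Affine F_5-points: {(0, 1), (2, 4), (3, 0), (4, 0)}; count = 4.

For each of the 25 pairs (x, y) ∈ F_5², evaluate f(x, y) mod 5. Record the zeros.
  x = 0: [0↦1, 1↦0, 2↦4, 3↦3, 4↦2]  zeros at y ∈ {1}
  x = 1: [0↦3, 1↦3, 2↦3, 3↦3, 4↦3]  zeros at y ∈ ∅
  x = 2: [0↦1, 1↦2, 2↦3, 3↦4, 4↦0]  zeros at y ∈ {4}
  x = 3: [0↦0, 1↦2, 2↦4, 3↦1, 4↦3]  zeros at y ∈ {0}
  x = 4: [0↦0, 1↦3, 2↦1, 3↦4, 4↦2]  zeros at y ∈ {0}
Collecting zeros: affine points = {(0, 1), (2, 4), (3, 0), (4, 0)}.
Total count |C(F_5)_aff| = 4.


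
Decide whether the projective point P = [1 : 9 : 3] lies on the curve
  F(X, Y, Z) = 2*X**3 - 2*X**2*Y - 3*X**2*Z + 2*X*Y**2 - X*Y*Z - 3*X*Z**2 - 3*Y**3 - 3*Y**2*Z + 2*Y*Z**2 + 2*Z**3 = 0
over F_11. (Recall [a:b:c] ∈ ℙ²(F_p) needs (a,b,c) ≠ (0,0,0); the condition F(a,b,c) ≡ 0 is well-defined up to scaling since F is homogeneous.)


F(1,9,3) ≡ 1 (mod 11); P is NOT on the curve.

Evaluate F(1, 9, 3) term-by-term (mod 11).
  2*X**3 ↦ 2·1·1·1 = 2
  -2*X**2*Y ↦ -2·1·9·1 = -18
  -3*X**2*Z ↦ -3·1·1·3 = -9
  2*X*Y**2 ↦ 2·1·81·1 = 162
  -X*Y*Z ↦ -1·1·9·3 = -27
  -3*X*Z**2 ↦ -3·1·1·9 = -27
  -3*Y**3 ↦ -3·1·729·1 = -2187
  -3*Y**2*Z ↦ -3·1·81·3 = -729
  2*Y*Z**2 ↦ 2·1·9·9 = 162
  2*Z**3 ↦ 2·1·1·27 = 54
Sum: F(1, 9, 3) = (2) + (-18) + (-9) + (162) + (-27) + (-27) + (-2187) + (-729) + (162) + (54) = -2617.
Reducing mod 11: -2617 ≡ 1 (mod 11).
Since F(a, b, c) ≡ 1 ≠ 0 (mod 11), P does NOT lie on the curve.


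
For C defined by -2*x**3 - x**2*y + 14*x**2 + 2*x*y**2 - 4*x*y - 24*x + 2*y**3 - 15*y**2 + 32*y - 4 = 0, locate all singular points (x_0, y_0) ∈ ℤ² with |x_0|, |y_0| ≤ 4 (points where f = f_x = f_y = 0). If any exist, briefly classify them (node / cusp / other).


Singular points: {(2, 2)}; classification: cusp.

Compute partial derivatives:
  f_x = -6*x**2 - 2*x*y + 28*x + 2*y**2 - 4*y - 24.
  f_y = -x**2 + 4*x*y - 4*x + 6*y**2 - 30*y + 32.
Scan x_0 ∈ {−4, ..., 4}. For each x_0, f_y(x_0, y) is a polynomial in y; find its integer roots y ∈ {−4, ..., 4}, then test f_x and f at those candidates.
  x = -4: f_y(-4, y) = 6*y**2 - 46*y + 32; no integer root y with |y| ≤ 4.
  x = -3: f_y(-3, y) = 6*y**2 - 42*y + 35; no integer root y with |y| ≤ 4.
  x = -2: f_y(-2, y) = 6*y**2 - 38*y + 36; no integer root y with |y| ≤ 4.
  x = -1: f_y(-1, y) = 6*y**2 - 34*y + 35; no integer root y with |y| ≤ 4.
  x = 0: f_y(0, y) = 6*y**2 - 30*y + 32; no integer root y with |y| ≤ 4.
  x = 1: f_y(1, y) = 6*y**2 - 26*y + 27; no integer root y with |y| ≤ 4.
  x = 2: f_y(2, y) = 6*y**2 - 22*y + 20; vanishes at y ∈ {2}. (2, 2): f_x = 0, f = 0 — SINGULAR.
  x = 3: f_y(3, y) = 6*y**2 - 18*y + 11; no integer root y with |y| ≤ 4.
  x = 4: f_y(4, y) = 6*y**2 - 14*y; vanishes at y ∈ {0}. (4, 0): f_x = -8 ≠ 0.
Only singular point on the grid: (2, 2).
Classify: substitute x = 2 + u, y = 2 + v and expand: f = -2*u**3 - u**2*v + 2*u*v**2 + 2*v**3 + v**2.
No constant or linear terms (consistent with a singular point). Quadratic part: v**2. Cubic part: -2*u**3 - u**2*v + 2*u*v**2 + 2*v**3.
The quadratic part v**2 is a perfect square, so there is a single (double) tangent line v = 0, i.e. y = 2. Restricting the cubic part to that line (v = 0) leaves -2*u**3 ≠ 0, so f is not divisible by v and the branch is v² ≈ 2*u**3 to lowest order — this is a cusp.
Classification: cusp.


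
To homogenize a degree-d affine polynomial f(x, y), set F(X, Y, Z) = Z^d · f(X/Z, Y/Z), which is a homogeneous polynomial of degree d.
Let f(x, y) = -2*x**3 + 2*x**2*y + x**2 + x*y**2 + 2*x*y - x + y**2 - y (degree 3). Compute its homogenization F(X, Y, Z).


F(X, Y, Z) = -2*X**3 + 2*X**2*Y + X**2*Z + X*Y**2 + 2*X*Y*Z - X*Z**2 + Y**2*Z - Y*Z**2

deg(f) = 3.
Substitute x = X/Z, y = Y/Z into f, then multiply by Z^3.
  monomial -2·x^3·y^0 ↦ -2·X^3·Y^0·Z^0.
  monomial 2·x^2·y^1 ↦ 2·X^2·Y^1·Z^0.
  monomial 1·x^2·y^0 ↦ 1·X^2·Y^0·Z^1.
  monomial 1·x^1·y^2 ↦ 1·X^1·Y^2·Z^0.
  monomial 2·x^1·y^1 ↦ 2·X^1·Y^1·Z^1.
  monomial -1·x^1·y^0 ↦ -1·X^1·Y^0·Z^2.
  monomial 1·x^0·y^2 ↦ 1·X^0·Y^2·Z^1.
  monomial -1·x^0·y^1 ↦ -1·X^0·Y^1·Z^2.
Collecting: F(X, Y, Z) = -2*X**3 + 2*X**2*Y + X**2*Z + X*Y**2 + 2*X*Y*Z - X*Z**2 + Y**2*Z - Y*Z**2.


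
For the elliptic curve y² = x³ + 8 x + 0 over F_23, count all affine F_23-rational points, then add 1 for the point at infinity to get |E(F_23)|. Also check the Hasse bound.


Affine points = {(0, 0), (1, 3), (1, 20), (2, 1), (2, 22), (4, 2), (4, 21), (5, 2), (5, 21), (7, 10), (7, 13), (8, 1), (8, 22), (11, 4), (11, 19), (13, 1), (13, 22), (14, 2), (14, 21), (17, 9), (17, 14), (20, 8), (20, 15)}; affine count = 23; |E(F_23)| = 24.

Discriminant check: Δ ∝ 4a³ + 27b² = 4·8³ + 27·0² = 4·512 + 27·0 ≡ 1 (mod 23). Nonzero ⇒ E is nonsingular.
For each x ∈ F_23, compute rhs = x³ + 8·x + 0 mod 23, then count y ∈ F_23 with y² ≡ rhs.
  x = 0: rhs = 0, matching y values: 0 (1 points).
  x = 1: rhs = 9, matching y values: 3, 20 (2 points).
  x = 2: rhs = 1, matching y values: 1, 22 (2 points).
  x = 3: rhs = 5, matching y values: none (0 points).
  x = 4: rhs = 4, matching y values: 2, 21 (2 points).
  x = 5: rhs = 4, matching y values: 2, 21 (2 points).
  x = 6: rhs = 11, matching y values: none (0 points).
  x = 7: rhs = 8, matching y values: 10, 13 (2 points).
  x = 8: rhs = 1, matching y values: 1, 22 (2 points).
  x = 9: rhs = 19, matching y values: none (0 points).
  x = 10: rhs = 22, matching y values: none (0 points).
  x = 11: rhs = 16, matching y values: 4, 19 (2 points).
  x = 12: rhs = 7, matching y values: none (0 points).
  x = 13: rhs = 1, matching y values: 1, 22 (2 points).
  x = 14: rhs = 4, matching y values: 2, 21 (2 points).
  x = 15: rhs = 22, matching y values: none (0 points).
  x = 16: rhs = 15, matching y values: none (0 points).
  x = 17: rhs = 12, matching y values: 9, 14 (2 points).
  x = 18: rhs = 19, matching y values: none (0 points).
  x = 19: rhs = 19, matching y values: none (0 points).
  x = 20: rhs = 18, matching y values: 8, 15 (2 points).
  x = 21: rhs = 22, matching y values: none (0 points).
  x = 22: rhs = 14, matching y values: none (0 points).
Total affine count: 23.
Full point count |E(F_23)| = 23 + 1 = 24.
Hasse bound: |24 − (23+1)| = |0| = 0 ≤ 2√23 ≈ 9.5917 ✓.
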